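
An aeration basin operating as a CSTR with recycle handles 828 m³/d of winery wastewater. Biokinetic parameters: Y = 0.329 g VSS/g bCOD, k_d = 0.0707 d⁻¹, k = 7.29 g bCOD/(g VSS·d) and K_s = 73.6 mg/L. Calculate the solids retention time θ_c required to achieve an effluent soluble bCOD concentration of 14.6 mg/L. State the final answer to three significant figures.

At the target effluent, Y k S/(K_s+S) = 0.329×7.29×14.6/88.20 = 0.3970 d⁻¹.
1/θ_c = 0.3970 − 0.0707 = 0.3263 d⁻¹, so θ_c = 3.065 d.

θ_c ≈ 3.06 d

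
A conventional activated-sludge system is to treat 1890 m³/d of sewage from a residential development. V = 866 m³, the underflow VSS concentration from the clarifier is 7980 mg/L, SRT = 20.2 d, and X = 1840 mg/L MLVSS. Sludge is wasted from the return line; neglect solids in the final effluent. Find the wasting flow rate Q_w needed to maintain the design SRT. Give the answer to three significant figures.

Q_w = (V·X)/(θ_c X_r) = 866.0 × 1840 / (20.2 × 7980) = 9.885 m³/d.

Q_w ≈ 9.89 m³/d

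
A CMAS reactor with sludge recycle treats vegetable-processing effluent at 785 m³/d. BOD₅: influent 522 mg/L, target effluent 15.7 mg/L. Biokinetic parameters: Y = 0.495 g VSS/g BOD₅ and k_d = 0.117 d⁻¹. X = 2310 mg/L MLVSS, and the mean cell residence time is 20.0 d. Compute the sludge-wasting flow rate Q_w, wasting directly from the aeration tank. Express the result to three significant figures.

Q_w ≈ 25.5 m³/d

Steady-state biomass mass balance: V·X·(1 + k_d·θ_c) = Y·Q·(S₀ − S)·θ_c, so V = 0.495 × 785 × (522 − 15.7) × 20.0 / [2310 × (1 + 0.117 × 20.0)] = 3.93×10^6 / 7715 = 510.0 m³.
For wasting at MLVSS concentration, Q_w = V/θ_c = 510.0/20.0 = 25.50 m³/d.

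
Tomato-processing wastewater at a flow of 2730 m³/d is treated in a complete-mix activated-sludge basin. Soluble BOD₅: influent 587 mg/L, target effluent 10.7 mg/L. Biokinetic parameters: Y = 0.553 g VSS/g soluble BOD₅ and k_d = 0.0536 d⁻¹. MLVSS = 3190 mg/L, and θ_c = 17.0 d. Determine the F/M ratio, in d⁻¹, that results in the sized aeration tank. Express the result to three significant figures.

F/M ≈ 0.207 d⁻¹

From the SRT design equation V = Y Q (S₀−S) θ_c / [X (1 + k_d θ_c)] = 0.553 × 2730 × (587 − 10.7) × 17.0 / [3190 × (1 + 0.0536 × 17.0)] = 1.48×10^7 / 6097 = 2426 m³.
Food-to-microorganism ratio F/M = Q S₀ / (V X) = 2730 × 587 / (2426 × 3190) = 0.2071 d⁻¹.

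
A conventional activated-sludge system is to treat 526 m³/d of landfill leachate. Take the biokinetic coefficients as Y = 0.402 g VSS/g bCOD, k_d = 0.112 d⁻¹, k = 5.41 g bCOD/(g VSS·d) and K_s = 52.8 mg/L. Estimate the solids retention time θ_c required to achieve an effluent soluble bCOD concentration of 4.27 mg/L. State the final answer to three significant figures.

From 1/θ_c = Y·k·S/(K_s + S) − k_d: Y·k·S/(K_s+S) = 0.402 × 5.41 × 4.27 / (52.8 + 4.27) = 0.1627 d⁻¹.
θ_c = 1/(μ − k_d) = 1/(0.1627 − 0.112) = 1/0.05072 = 19.72 d.

θ_c ≈ 19.7 d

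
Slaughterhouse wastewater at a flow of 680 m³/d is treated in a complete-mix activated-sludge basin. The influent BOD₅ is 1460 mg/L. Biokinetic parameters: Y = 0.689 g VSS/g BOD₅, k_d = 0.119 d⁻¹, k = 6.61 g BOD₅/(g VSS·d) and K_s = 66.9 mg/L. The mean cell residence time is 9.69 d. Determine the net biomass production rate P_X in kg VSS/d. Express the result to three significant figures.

P_X ≈ 317 kg VSS/d

For a completely mixed reactor with recycle the Lawrence–McCarty relation gives S = K_s·(1 + k_d·θ_c) / [θ_c·(Y·k − k_d) − 1] = 66.9 × (1 + 0.119 × 9.69) / [9.69 × (0.689 × 6.61 − 0.119) − 1] = 144.0 / 41.98 = 3.431 mg/L.
Correct the yield for decay: Y_obs = Y/(1 + k_d θ_c) = 0.689 / (1 + 0.119 × 9.69) = 0.689 / 2.153 = 0.3200.
Q·(S₀ − S) = 680 × (1460 − 3.43) × 10⁻³ = 990.5 kg/d removed.
P_X = Y_obs · Q(S₀ − S) = 0.3200 × 990.5 = 317.0 kg VSS/d.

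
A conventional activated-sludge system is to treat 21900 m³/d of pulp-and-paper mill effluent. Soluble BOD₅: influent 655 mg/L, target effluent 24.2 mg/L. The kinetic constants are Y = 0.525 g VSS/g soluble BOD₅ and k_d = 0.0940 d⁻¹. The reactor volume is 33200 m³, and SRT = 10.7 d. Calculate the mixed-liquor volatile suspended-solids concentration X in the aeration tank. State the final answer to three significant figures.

Solving the biomass balance for X: X = Y Q (S₀−S) θ_c / [V (1+k_d θ_c)] = 0.525 × 21900 × (655 − 24.2) × 10.7 / [33200 × (1 + 0.0940 × 10.7)] = 1165 mg/L.

X ≈ 1170 mg/L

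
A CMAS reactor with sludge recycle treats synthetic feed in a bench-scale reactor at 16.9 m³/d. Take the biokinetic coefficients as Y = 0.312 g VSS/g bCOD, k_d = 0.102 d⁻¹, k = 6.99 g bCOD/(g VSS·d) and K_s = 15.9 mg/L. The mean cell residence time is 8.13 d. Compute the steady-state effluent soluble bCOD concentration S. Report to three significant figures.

For a completely mixed reactor with recycle the Lawrence–McCarty relation gives S = K_s·(1 + k_d·θ_c) / [θ_c·(Y·k − k_d) − 1] = 15.9 × (1 + 0.102 × 8.13) / [8.13 × (0.312 × 6.99 − 0.102) − 1] = 29.09 / 15.90 = 1.829 mg/L.

S ≈ 1.83 mg/L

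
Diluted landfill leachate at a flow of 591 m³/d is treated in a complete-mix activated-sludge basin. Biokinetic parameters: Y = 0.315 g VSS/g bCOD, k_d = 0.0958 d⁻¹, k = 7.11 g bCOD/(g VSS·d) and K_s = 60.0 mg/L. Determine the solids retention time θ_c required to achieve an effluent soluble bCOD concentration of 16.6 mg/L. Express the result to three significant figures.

At the target effluent, Y k S/(K_s+S) = 0.315×7.11×16.6/76.60 = 0.4854 d⁻¹.
Then 1/θ_c = μ − k_d = 0.4854 − 0.0958 = 0.3896 d⁻¹, giving θ_c = 2.567 d.

θ_c ≈ 2.57 d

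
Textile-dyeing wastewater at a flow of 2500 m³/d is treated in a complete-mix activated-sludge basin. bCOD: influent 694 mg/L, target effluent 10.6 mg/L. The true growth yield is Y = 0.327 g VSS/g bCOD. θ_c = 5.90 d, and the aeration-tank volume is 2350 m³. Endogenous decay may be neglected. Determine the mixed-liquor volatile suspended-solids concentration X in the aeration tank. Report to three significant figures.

X ≈ 1400 mg/L

From V·X = Y·Q·(S₀ − S)·θ_c (decay neglected): X = 0.327 × 2500 × (694 − 10.6) × 5.90 / 2350 = 1403 mg/L.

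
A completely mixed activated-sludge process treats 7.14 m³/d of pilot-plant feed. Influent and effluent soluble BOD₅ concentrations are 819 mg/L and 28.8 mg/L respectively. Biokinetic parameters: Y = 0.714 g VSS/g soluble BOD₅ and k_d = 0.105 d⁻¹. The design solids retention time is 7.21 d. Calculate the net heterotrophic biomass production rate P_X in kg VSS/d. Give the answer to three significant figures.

P_X ≈ 2.29 kg VSS/d

Correct the yield for decay: Y_obs = Y/(1 + k_d θ_c) = 0.714 / (1 + 0.105 × 7.21) = 0.714 / 1.757 = 0.4064.
Mass of soluble BOD₅ removed per day: Q(S₀ − S) = 7.14 × 790.2 g/m³ = 5.642 kg/d.
Net biomass production P_X = Y_obs × Q·(S₀ − S) = 0.4064 × 5.642 = 2.293 kg VSS/d.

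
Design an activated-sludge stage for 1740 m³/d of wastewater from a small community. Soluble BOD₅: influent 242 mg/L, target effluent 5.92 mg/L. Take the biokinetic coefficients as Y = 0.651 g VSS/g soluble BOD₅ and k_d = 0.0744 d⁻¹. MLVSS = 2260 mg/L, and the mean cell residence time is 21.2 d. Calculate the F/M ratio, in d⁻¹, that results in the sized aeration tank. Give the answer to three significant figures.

Steady-state biomass mass balance: V·X·(1 + k_d·θ_c) = Y·Q·(S₀ − S)·θ_c, so V = 0.651 × 1740 × (242 − 5.92) × 21.2 / [2260 × (1 + 0.0744 × 21.2)] = 5.67×10^6 / 5825 = 973.3 m³.
Food-to-microorganism ratio F/M = Q S₀ / (V X) = 1740 × 242 / (973.3 × 2260) = 0.1914 d⁻¹.

F/M ≈ 0.191 d⁻¹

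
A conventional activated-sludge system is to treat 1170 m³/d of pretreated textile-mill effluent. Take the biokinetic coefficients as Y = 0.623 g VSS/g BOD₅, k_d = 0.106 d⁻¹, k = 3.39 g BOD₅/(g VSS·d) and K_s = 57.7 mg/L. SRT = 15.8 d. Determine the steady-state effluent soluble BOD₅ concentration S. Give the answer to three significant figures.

S ≈ 5.03 mg/L

Effluent substrate depends only on kinetics and SRT: S = K_s(1 + k_d θ_c) / [θ_c(Yk − k_d) − 1] = 57.7 × (1 + 0.106 × 15.8) / [15.8 × (0.623 × 3.39 − 0.106) − 1] = 154.3 / 30.69 = 5.028 mg/L.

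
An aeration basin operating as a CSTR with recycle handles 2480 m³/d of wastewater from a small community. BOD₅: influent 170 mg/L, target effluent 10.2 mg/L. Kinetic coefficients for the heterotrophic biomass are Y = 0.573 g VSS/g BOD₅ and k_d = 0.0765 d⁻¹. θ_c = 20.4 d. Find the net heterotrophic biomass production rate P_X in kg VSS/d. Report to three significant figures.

P_X ≈ 88.7 kg VSS/d

Y_obs = Y / (1 + k_d θ_c) = 0.573 / (1 + 0.0765 × 20.4) = 0.573 / 2.561 = 0.2238.
Mass of BOD₅ removed per day: Q(S₀ − S) = 2480 × 159.8 g/m³ = 396.3 kg/d.
Net biomass production P_X = Y_obs × Q·(S₀ − S) = 0.2238 × 396.3 = 88.68 kg VSS/d.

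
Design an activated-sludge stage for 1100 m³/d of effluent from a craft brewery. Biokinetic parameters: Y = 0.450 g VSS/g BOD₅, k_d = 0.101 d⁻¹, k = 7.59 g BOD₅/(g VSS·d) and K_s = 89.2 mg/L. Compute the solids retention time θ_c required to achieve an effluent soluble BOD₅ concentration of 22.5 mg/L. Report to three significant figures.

Specific growth rate at S = 22.5 mg/L: μ = YkS/(K_s+S) = 0.450·7.59·22.5/(89.2+22.5) = 0.6880 d⁻¹.
1/θ_c = 0.6880 − 0.101 = 0.5870 d⁻¹, so θ_c = 1.704 d.

θ_c ≈ 1.70 d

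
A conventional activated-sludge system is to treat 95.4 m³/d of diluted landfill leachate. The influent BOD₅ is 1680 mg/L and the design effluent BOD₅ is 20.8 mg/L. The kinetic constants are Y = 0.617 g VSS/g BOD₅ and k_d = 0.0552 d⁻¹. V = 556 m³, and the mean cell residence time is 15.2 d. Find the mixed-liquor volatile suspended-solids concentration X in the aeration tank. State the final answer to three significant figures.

X ≈ 1450 mg/L

From V·X·(1 + k_d·θ_c) = Y·Q·(S₀ − S)·θ_c: X = 0.617 × 95.4 × (1680 − 20.8) × 15.2 / [556 × (1 + 0.0552 × 15.2)] = 1452 mg/L.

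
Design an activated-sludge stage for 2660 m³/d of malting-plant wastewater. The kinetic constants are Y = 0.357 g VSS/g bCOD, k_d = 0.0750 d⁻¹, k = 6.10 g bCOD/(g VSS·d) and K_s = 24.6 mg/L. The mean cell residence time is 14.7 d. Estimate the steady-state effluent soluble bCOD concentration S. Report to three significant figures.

From the Monod/SRT balance for a CMAS, S = K_s·(1+k_d θ_c)/[θ_c·(Y k − k_d) − 1] = 24.6 × (1 + 0.0750 × 14.7) / [14.7 × (0.357 × 6.10 − 0.0750) − 1] = 51.72 / 29.91 = 1.729 mg/L.

S ≈ 1.73 mg/L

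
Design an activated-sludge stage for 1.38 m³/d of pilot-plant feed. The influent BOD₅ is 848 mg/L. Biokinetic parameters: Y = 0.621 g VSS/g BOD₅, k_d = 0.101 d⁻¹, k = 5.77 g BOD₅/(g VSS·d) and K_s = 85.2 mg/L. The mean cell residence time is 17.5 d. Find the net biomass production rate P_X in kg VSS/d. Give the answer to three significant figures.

P_X ≈ 0.261 kg VSS/d

From the Monod/SRT balance for a CMAS, S = K_s·(1+k_d θ_c)/[θ_c·(Y k − k_d) − 1] = 85.2 × (1 + 0.101 × 17.5) / [17.5 × (0.621 × 5.77 − 0.101) − 1] = 235.8 / 59.94 = 3.934 mg/L.
The observed yield is Y_obs = Y/(1 + k_d·θ_c) = 0.621 / (1 + 0.101 × 17.5) = 0.621 / 2.768 = 0.2244 g VSS per g BOD₅ removed.
Mass of BOD₅ removed per day: Q(S₀ − S) = 1.38 × 844.1 g/m³ = 1.165 kg/d.
Net biomass production P_X = Y_obs × Q·(S₀ − S) = 0.2244 × 1.165 = 0.2614 kg VSS/d.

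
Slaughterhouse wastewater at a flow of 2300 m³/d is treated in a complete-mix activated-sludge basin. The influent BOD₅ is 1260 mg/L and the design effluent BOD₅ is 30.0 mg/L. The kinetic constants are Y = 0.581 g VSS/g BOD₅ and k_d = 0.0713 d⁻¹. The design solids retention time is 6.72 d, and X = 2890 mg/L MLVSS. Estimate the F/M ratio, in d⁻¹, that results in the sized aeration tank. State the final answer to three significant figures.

Steady-state biomass mass balance: V·X·(1 + k_d·θ_c) = Y·Q·(S₀ − S)·θ_c, so V = 0.581 × 2300 × (1260 − 30.0) × 6.72 / [2890 × (1 + 0.0713 × 6.72)] = 1.1×10^7 / 4275 = 2584 m³.
F/M = Q·S₀ / (V·X) = 2300 × 1260 / (2584 × 2890) = 0.3881 g BOD₅·(g VSS·d)⁻¹.

F/M ≈ 0.388 d⁻¹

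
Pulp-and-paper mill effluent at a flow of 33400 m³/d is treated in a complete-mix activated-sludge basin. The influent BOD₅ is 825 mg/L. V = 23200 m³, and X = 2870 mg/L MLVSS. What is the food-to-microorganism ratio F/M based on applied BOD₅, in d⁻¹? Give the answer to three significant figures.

F/M = Q·S₀ / (V·X) = 33400 × 825 / (23200 × 2870) = 0.4138 g BOD₅·(g VSS·d)⁻¹.

F/M ≈ 0.414 d⁻¹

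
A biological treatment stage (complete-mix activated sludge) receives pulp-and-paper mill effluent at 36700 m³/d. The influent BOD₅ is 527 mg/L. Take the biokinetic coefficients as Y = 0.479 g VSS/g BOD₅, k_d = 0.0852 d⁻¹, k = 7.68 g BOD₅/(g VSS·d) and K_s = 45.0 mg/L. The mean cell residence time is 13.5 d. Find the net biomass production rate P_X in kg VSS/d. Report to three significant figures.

Effluent substrate depends only on kinetics and SRT: S = K_s(1 + k_d θ_c) / [θ_c(Yk − k_d) − 1] = 45.0 × (1 + 0.0852 × 13.5) / [13.5 × (0.479 × 7.68 − 0.0852) − 1] = 96.76 / 47.51 = 2.036 mg/L.
Y_obs = Y / (1 + k_d θ_c) = 0.479 / (1 + 0.0852 × 13.5) = 0.479 / 2.150 = 0.2228.
Substrate removed = Q·(S₀ − S) = 36700 m³/d × (527 − 2.04) g/m³ = 1.93×10^7 g/d = 19266 kg/d.
So the net sludge growth is P_X = 0.2228 × 19266 = 4292 kg VSS/d.

P_X ≈ 4290 kg VSS/d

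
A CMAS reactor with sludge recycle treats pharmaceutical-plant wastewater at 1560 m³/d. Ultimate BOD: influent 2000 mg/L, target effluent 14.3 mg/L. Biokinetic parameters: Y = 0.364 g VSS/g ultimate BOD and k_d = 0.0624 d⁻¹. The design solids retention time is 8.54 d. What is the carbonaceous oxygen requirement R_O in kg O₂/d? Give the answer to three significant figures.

R_O ≈ 2050 kg O₂/d

Correct the yield for decay: Y_obs = Y/(1 + k_d θ_c) = 0.364 / (1 + 0.0624 × 8.54) = 0.364 / 1.533 = 0.2375.
Substrate removed = Q·(S₀ − S) = 1560 m³/d × (2000 − 14.3) g/m³ = 3.1×10^6 g/d = 3098 kg/d.
Biomass synthesised: P_X = Y_obs × 3098 = 735.6 kg VSS/d.
R_O = Q·(S₀ − S) − 1.42·P_X = 3098 − 1.42 × 735.6 = 2053 kg O₂/d.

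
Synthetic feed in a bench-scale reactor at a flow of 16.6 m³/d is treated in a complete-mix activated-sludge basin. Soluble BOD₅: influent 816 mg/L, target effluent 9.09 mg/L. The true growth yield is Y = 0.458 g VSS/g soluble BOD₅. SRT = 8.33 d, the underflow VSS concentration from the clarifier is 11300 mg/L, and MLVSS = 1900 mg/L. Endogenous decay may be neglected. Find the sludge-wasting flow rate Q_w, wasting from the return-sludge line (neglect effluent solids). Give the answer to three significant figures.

Q_w ≈ 0.543 m³/d

With k_d = 0 the design equation reduces to V = Y Q (S₀−S) θ_c / X = 0.458 × 16.6 × (816 − 9.09) × 8.33 / 1900 = 26.90 m³.
θ_c = V·X/(Q_w·X_r) when wasting from the recycle, so Q_w = V·X/(θ_c·X_r) = 26.90 × 1900 / (8.33 × 11300) = 0.5429 m³/d.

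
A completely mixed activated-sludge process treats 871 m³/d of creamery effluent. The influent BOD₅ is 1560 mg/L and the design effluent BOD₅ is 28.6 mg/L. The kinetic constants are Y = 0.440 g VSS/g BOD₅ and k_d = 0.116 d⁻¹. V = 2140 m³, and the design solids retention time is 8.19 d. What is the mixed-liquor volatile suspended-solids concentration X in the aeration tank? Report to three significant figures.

X ≈ 1150 mg/L

Solving the biomass balance for X: X = Y Q (S₀−S) θ_c / [V (1+k_d θ_c)] = 0.440 × 871 × (1560 − 28.6) × 8.19 / [2140 × (1 + 0.116 × 8.19)] = 1152 mg/L.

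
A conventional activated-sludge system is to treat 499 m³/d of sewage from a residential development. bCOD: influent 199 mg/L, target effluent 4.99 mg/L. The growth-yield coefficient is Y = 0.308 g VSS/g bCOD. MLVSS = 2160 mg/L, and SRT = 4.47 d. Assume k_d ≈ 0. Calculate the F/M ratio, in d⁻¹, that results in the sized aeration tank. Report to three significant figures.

F/M ≈ 0.745 d⁻¹

Biomass mass balance (decay neglected): V·X = Y·Q·(S₀ − S)·θ_c, so V = 0.308 × 499 × (199 − 4.99) × 4.47 / 2160 = 61.71 m³.
F/M = applied load / biomass = Q·S₀/(V·X) = 499 × 199 / (61.71 × 2160) = 0.7450 d⁻¹.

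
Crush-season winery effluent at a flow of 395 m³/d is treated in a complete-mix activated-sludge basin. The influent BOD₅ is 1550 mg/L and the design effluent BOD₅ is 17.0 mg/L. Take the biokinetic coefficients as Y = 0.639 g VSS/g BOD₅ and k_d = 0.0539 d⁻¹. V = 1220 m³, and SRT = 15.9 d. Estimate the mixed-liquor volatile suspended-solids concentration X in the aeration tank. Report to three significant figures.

From V·X·(1 + k_d·θ_c) = Y·Q·(S₀ − S)·θ_c: X = 0.639 × 395 × (1550 − 17.0) × 15.9 / [1220 × (1 + 0.0539 × 15.9)] = 2716 mg/L.

X ≈ 2720 mg/L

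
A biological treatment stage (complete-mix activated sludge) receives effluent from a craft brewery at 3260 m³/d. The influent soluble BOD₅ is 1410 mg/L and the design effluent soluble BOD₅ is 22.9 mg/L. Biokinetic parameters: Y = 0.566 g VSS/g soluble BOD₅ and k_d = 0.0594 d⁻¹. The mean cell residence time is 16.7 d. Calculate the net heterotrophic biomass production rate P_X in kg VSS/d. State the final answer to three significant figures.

P_X ≈ 1280 kg VSS/d

Correct the yield for decay: Y_obs = Y/(1 + k_d θ_c) = 0.566 / (1 + 0.0594 × 16.7) = 0.566 / 1.992 = 0.2841.
Q·(S₀ − S) = 3260 × (1410 − 22.9) × 10⁻³ = 4522 kg/d removed.
So the net sludge growth is P_X = 0.2841 × 4522 = 1285 kg VSS/d.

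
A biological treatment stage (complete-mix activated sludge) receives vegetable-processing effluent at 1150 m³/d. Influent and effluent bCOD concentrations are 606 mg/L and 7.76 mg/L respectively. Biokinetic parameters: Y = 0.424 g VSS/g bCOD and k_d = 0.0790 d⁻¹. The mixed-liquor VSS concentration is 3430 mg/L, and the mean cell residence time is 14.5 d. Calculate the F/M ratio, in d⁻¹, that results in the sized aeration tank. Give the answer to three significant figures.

Steady-state biomass mass balance: V·X·(1 + k_d·θ_c) = Y·Q·(S₀ − S)·θ_c, so V = 0.424 × 1150 × (606 − 7.76) × 14.5 / [3430 × (1 + 0.0790 × 14.5)] = 4.23×10^6 / 7359 = 574.8 m³.
F/M = applied load / biomass = Q·S₀/(V·X) = 1150 × 606 / (574.8 × 3430) = 0.3535 d⁻¹.

F/M ≈ 0.354 d⁻¹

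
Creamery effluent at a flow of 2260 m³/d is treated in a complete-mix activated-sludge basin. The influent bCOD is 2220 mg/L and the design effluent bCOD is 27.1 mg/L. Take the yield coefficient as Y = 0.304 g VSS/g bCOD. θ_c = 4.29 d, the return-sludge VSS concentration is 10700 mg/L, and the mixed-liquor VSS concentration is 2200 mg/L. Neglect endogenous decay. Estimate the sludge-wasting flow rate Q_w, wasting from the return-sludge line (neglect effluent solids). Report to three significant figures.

Q_w ≈ 141 m³/d

Biomass mass balance (decay neglected): V·X = Y·Q·(S₀ − S)·θ_c, so V = 0.304 × 2260 × (2220 − 27.1) × 4.29 / 2200 = 2938 m³.
θ_c = V·X/(Q_w·X_r) when wasting from the recycle, so Q_w = V·X/(θ_c·X_r) = 2938 × 2200 / (4.29 × 10700) = 140.8 m³/d.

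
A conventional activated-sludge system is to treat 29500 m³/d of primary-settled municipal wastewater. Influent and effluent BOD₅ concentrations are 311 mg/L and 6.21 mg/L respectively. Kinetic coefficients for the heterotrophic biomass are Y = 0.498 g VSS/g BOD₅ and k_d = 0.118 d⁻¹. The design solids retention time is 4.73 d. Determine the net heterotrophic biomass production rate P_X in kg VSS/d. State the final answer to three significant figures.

P_X ≈ 2870 kg VSS/d

Correct the yield for decay: Y_obs = Y/(1 + k_d θ_c) = 0.498 / (1 + 0.118 × 4.73) = 0.498 / 1.558 = 0.3196.
ΔS = 311 − 6.21 = 304.8 mg/L, so the substrate removal rate is 29500 × 304.8/1000 = 8991 kg BOD₅/d.
So the net sludge growth is P_X = 0.3196 × 8991 = 2874 kg VSS/d.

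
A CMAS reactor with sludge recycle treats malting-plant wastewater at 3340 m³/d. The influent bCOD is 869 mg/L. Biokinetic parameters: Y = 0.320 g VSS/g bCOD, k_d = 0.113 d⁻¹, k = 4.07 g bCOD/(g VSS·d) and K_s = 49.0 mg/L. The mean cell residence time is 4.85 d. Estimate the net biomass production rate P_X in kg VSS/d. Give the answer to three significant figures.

For a completely mixed reactor with recycle the Lawrence–McCarty relation gives S = K_s·(1 + k_d·θ_c) / [θ_c·(Y·k − k_d) − 1] = 49.0 × (1 + 0.113 × 4.85) / [4.85 × (0.320 × 4.07 − 0.113) − 1] = 75.85 / 4.769 = 15.91 mg/L.
Y_obs = Y / (1 + k_d θ_c) = 0.320 / (1 + 0.113 × 4.85) = 0.320 / 1.548 = 0.2067.
Mass of bCOD removed per day: Q(S₀ − S) = 3340 × 853.1 g/m³ = 2849 kg/d.
P_X = Y_obs · Q(S₀ − S) = 0.2067 × 2849 = 589.0 kg VSS/d.

P_X ≈ 589 kg VSS/d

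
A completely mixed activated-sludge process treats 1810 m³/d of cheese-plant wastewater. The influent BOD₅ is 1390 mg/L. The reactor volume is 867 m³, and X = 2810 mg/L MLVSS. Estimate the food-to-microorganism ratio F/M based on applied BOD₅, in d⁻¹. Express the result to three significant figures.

Food-to-microorganism ratio F/M = Q S₀ / (V X) = 1810 × 1390 / (867.0 × 2810) = 1.033 d⁻¹.

F/M ≈ 1.03 d⁻¹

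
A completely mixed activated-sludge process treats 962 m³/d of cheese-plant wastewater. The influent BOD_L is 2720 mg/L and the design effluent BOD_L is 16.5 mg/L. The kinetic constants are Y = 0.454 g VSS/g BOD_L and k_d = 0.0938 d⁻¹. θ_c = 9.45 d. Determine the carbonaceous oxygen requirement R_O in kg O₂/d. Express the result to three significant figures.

R_O ≈ 1710 kg O₂/d

Observed yield with endogenous decay: Y_obs = Y / (1 + k_d·θ_c) = 0.454 / (1 + 0.0938 × 9.45) = 0.454 / 1.886 = 0.2407 g VSS/g BOD_L.
Q·(S₀ − S) = 962 × (2720 − 16.5) × 10⁻³ = 2601 kg/d removed.
Net sludge production P_X = 0.2407 × 2601 = 625.9 kg VSS/d.
R_O = Q·ΔS − 1.42 P_X = 2601 − 888.8 = 1712 kg O₂/d.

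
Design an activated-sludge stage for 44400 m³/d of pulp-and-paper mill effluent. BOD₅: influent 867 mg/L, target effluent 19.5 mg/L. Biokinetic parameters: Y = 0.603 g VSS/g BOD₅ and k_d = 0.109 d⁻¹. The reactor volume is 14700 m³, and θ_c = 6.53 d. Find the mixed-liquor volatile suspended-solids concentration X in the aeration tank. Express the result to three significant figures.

X ≈ 5890 mg/L

Solving the biomass balance for X: X = Y Q (S₀−S) θ_c / [V (1+k_d θ_c)] = 0.603 × 44400 × (867 − 19.5) × 6.53 / [14700 × (1 + 0.109 × 6.53)] = 5888 mg/L.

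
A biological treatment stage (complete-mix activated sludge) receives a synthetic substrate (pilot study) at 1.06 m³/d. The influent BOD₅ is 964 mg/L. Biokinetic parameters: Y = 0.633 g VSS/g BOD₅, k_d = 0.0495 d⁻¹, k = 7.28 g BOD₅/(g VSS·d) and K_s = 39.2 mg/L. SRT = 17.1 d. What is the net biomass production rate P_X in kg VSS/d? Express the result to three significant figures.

For a completely mixed reactor with recycle the Lawrence–McCarty relation gives S = K_s·(1 + k_d·θ_c) / [θ_c·(Y·k − k_d) − 1] = 39.2 × (1 + 0.0495 × 17.1) / [17.1 × (0.633 × 7.28 − 0.0495) − 1] = 72.38 / 76.95 = 0.9406 mg/L.
Correct the yield for decay: Y_obs = Y/(1 + k_d θ_c) = 0.633 / (1 + 0.0495 × 17.1) = 0.633 / 1.846 = 0.3428.
Substrate removed = Q·(S₀ − S) = 1.06 m³/d × (964 − 0.941) g/m³ = 1.02×10^3 g/d = 1.021 kg/d.
Biomass produced: P_X = Y_obs·Q·ΔS = 0.3428 × 1.021 ≈ 0.3500 kg VSS/d.

P_X ≈ 0.350 kg VSS/d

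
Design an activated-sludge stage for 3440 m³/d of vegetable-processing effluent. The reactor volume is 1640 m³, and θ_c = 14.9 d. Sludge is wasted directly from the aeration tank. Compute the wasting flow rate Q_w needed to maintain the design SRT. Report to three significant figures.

Q_w ≈ 110 m³/d

Wasting from the aeration tank: Q_w = V / θ_c = 1640 / 14.9 = 110.1 m³/d.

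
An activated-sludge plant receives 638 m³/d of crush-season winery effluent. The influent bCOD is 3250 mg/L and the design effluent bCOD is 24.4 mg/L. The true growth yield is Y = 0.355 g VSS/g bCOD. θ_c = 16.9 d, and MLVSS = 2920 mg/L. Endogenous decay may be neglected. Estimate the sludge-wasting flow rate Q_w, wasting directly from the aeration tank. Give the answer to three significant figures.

Q_w ≈ 250 m³/d

With k_d = 0 the design equation reduces to V = Y Q (S₀−S) θ_c / X = 0.355 × 638 × (3250 − 24.4) × 16.9 / 2920 = 4228 m³.
With mixed-liquor wasting, θ_c = V/Q_w, so Q_w = V/θ_c = 4228/16.9 = 250.2 m³/d.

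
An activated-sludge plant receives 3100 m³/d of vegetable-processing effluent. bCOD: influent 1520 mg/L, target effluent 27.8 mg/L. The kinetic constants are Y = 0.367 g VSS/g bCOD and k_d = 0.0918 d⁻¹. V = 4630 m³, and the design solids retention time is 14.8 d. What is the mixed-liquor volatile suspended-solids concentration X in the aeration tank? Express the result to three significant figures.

X = Y·Q·ΔS·θ_c / [V·(1 + k_d θ_c)] = 0.367 × 3100 × (1520 − 27.8) × 14.8 / [4630 × (1 + 0.0918 × 14.8)] = 2301 mg/L.

X ≈ 2300 mg/L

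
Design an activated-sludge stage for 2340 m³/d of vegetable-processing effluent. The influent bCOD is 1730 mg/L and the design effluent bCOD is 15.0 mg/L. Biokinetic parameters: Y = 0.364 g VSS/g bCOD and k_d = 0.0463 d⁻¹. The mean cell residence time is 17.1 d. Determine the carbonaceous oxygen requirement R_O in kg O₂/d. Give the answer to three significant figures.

R_O ≈ 2860 kg O₂/d

Observed yield with endogenous decay: Y_obs = Y / (1 + k_d·θ_c) = 0.364 / (1 + 0.0463 × 17.1) = 0.364 / 1.792 = 0.2032 g VSS/g bCOD.
Substrate removed = Q·(S₀ − S) = 2340 m³/d × (1730 − 15.0) g/m³ = 4.01×10^6 g/d = 4013 kg/d.
P_X = Y_obs·Q·(S₀ − S) = 0.2032 × 4013 = 815.3 kg VSS/d.
R_O = Q·(S₀ − S) − 1.42·P_X = 4013 − 1.42 × 815.3 = 2855 kg O₂/d.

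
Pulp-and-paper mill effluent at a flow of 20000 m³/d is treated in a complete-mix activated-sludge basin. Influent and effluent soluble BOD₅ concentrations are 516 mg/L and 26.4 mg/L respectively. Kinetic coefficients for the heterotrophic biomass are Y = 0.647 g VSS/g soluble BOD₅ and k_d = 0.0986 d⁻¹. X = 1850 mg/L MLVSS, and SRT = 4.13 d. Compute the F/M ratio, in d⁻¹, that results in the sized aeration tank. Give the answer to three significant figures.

Steady-state biomass mass balance: V·X·(1 + k_d·θ_c) = Y·Q·(S₀ − S)·θ_c, so V = 0.647 × 20000 × (516 − 26.4) × 4.13 / [1850 × (1 + 0.0986 × 4.13)] = 2.62×10^7 / 2603 = 10051 m³.
F/M = applied load / biomass = Q·S₀/(V·X) = 20000 × 516 / (10051 × 1850) = 0.5550 d⁻¹.

F/M ≈ 0.555 d⁻¹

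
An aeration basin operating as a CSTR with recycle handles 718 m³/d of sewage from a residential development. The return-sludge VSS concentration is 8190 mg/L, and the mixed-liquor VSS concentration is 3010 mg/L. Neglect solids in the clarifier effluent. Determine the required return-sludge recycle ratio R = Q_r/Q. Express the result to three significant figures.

Mass balance around the secondary clarifier (neglecting effluent solids): R = X / (X_r − X) = 3010 / (8190 − 3010) = 0.5811.

R ≈ 0.581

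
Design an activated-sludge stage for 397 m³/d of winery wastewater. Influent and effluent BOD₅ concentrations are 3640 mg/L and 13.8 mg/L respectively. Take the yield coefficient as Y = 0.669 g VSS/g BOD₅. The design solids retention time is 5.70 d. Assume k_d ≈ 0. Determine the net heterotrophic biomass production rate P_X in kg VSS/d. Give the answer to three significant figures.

Since k_d ≈ 0, Y_obs = Y = 0.669 g VSS/g BOD₅.
Substrate removed = Q·(S₀ − S) = 397 m³/d × (3640 − 13.8) g/m³ = 1.44×10^6 g/d = 1440 kg/d.
P_X = Y_obs · Q(S₀ − S) = 0.6690 × 1440 = 963.1 kg VSS/d.

P_X ≈ 963 kg VSS/d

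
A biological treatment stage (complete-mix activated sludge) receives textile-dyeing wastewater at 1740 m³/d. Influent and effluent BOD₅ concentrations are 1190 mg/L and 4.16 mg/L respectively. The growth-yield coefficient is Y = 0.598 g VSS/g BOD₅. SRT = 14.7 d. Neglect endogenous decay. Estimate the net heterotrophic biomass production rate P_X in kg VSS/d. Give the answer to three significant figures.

With endogenous decay neglected, the observed yield equals the true yield: Y_obs = Y = 0.598 g VSS/g BOD₅.
Q·(S₀ − S) = 1740 × (1190 − 4.16) × 10⁻³ = 2063 kg/d removed.
So the net sludge growth is P_X = 0.5980 × 2063 = 1234 kg VSS/d.

P_X ≈ 1230 kg VSS/d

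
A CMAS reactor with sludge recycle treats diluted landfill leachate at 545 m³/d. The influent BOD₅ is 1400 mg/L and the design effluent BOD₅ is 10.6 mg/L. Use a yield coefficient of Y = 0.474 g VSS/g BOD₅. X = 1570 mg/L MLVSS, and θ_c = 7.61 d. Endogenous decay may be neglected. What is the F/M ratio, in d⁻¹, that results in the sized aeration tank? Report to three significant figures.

Biomass mass balance (decay neglected): V·X = Y·Q·(S₀ − S)·θ_c, so V = 0.474 × 545 × (1400 − 10.6) × 7.61 / 1570 = 1740 m³.
F/M = applied load / biomass = Q·S₀/(V·X) = 545 × 1400 / (1740 × 1570) = 0.2793 d⁻¹.

F/M ≈ 0.279 d⁻¹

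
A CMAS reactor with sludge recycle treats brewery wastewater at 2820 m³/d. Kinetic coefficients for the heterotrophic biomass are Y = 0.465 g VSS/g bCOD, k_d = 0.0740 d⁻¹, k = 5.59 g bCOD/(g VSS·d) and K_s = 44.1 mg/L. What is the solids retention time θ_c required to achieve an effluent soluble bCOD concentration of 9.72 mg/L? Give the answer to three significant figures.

At the target effluent, Y k S/(K_s+S) = 0.465×5.59×9.72/53.82 = 0.4694 d⁻¹.
θ_c = 1/(μ − k_d) = 1/(0.4694 − 0.0740) = 1/0.3954 = 2.529 d.

θ_c ≈ 2.53 d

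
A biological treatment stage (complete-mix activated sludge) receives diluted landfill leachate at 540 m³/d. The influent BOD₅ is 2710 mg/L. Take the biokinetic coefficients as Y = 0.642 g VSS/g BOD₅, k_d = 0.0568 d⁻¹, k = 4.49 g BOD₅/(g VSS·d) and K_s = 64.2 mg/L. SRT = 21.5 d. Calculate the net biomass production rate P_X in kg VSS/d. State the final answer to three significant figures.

P_X ≈ 423 kg VSS/d

Effluent substrate depends only on kinetics and SRT: S = K_s(1 + k_d θ_c) / [θ_c(Yk − k_d) − 1] = 64.2 × (1 + 0.0568 × 21.5) / [21.5 × (0.642 × 4.49 − 0.0568) − 1] = 142.6 / 59.75 = 2.386 mg/L.
Observed yield with endogenous decay: Y_obs = Y / (1 + k_d·θ_c) = 0.642 / (1 + 0.0568 × 21.5) = 0.642 / 2.221 = 0.2890 g VSS/g BOD₅.
Q·(S₀ − S) = 540 × (2710 − 2.39) × 10⁻³ = 1462 kg/d removed.
Net biomass production P_X = Y_obs × Q·(S₀ − S) = 0.2890 × 1462 = 422.6 kg VSS/d.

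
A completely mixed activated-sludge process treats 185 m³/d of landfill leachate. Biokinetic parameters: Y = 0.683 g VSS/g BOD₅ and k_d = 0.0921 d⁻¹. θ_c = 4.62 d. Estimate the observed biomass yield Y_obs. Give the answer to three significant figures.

Y_obs ≈ 0.479 g VSS/g BOD₅

Correct the yield for decay: Y_obs = Y/(1 + k_d θ_c) = 0.683 / (1 + 0.0921 × 4.62) = 0.683 / 1.426 = 0.4791.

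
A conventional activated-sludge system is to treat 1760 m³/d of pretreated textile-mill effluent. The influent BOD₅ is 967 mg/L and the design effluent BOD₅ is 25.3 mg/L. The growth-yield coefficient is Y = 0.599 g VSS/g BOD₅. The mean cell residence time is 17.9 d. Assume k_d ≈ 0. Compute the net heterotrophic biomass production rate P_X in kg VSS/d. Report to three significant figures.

No decay correction is needed, so Y_obs = Y = 0.599.
Mass of BOD₅ removed per day: Q(S₀ − S) = 1760 × 941.7 g/m³ = 1657 kg/d.
P_X = Y_obs · Q(S₀ − S) = 0.5990 × 1657 = 992.8 kg VSS/d.

P_X ≈ 993 kg VSS/d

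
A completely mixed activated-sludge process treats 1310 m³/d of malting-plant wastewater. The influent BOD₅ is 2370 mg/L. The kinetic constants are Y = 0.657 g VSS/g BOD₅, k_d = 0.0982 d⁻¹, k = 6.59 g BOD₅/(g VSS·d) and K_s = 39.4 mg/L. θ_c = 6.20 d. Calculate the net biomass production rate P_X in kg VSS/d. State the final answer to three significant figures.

P_X ≈ 1270 kg VSS/d

Effluent substrate depends only on kinetics and SRT: S = K_s(1 + k_d θ_c) / [θ_c(Yk − k_d) − 1] = 39.4 × (1 + 0.0982 × 6.20) / [6.20 × (0.657 × 6.59 − 0.0982) − 1] = 63.39 / 25.23 = 2.512 mg/L.
The observed yield is Y_obs = Y/(1 + k_d·θ_c) = 0.657 / (1 + 0.0982 × 6.20) = 0.657 / 1.609 = 0.4084 g VSS per g BOD₅ removed.
Mass of BOD₅ removed per day: Q(S₀ − S) = 1310 × 2367 g/m³ = 3101 kg/d.
P_X = Y_obs · Q(S₀ − S) = 0.4084 × 3101 = 1267 kg VSS/d.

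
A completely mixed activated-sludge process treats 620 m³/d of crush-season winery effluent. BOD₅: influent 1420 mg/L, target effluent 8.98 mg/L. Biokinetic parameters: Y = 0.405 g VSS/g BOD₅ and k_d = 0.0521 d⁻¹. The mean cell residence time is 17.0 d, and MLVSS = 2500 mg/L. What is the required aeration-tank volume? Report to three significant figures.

V ≈ 1280 m³

Rearranging the biomass balance for a CMAS with decay, V = Y·Q·ΔS·θ_c / [X·(1+k_d θ_c)] = 0.405 × 620 × (1420 − 8.98) × 17.0 / [2500 × (1 + 0.0521 × 17.0)] = 6.02×10^6 / 4714 = 1278 m³.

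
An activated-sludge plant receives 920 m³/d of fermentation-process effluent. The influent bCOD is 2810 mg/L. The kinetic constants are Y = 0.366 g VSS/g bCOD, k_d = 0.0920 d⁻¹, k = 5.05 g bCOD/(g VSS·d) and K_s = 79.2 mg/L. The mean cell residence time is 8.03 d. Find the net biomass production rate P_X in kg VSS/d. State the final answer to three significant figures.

For a completely mixed reactor with recycle the Lawrence–McCarty relation gives S = K_s·(1 + k_d·θ_c) / [θ_c·(Y·k − k_d) − 1] = 79.2 × (1 + 0.0920 × 8.03) / [8.03 × (0.366 × 5.05 − 0.0920) − 1] = 137.7 / 13.10 = 10.51 mg/L.
Correct the yield for decay: Y_obs = Y/(1 + k_d θ_c) = 0.366 / (1 + 0.0920 × 8.03) = 0.366 / 1.739 = 0.2105.
ΔS = 2810 − 10.5 = 2800 mg/L, so the substrate removal rate is 920 × 2800/1000 = 2576 kg bCOD/d.
So the net sludge growth is P_X = 0.2105 × 2576 = 542.1 kg VSS/d.

P_X ≈ 542 kg VSS/d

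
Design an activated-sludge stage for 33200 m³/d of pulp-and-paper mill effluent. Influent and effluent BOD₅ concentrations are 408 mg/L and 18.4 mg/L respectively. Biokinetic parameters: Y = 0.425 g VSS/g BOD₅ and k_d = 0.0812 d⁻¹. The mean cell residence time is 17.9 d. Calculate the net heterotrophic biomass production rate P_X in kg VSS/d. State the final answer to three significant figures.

The observed yield is Y_obs = Y/(1 + k_d·θ_c) = 0.425 / (1 + 0.0812 × 17.9) = 0.425 / 2.453 = 0.1732 g VSS per g BOD₅ removed.
Mass of BOD₅ removed per day: Q(S₀ − S) = 33200 × 389.6 g/m³ = 12935 kg/d.
Net biomass production P_X = Y_obs × Q·(S₀ − S) = 0.1732 × 12935 = 2241 kg VSS/d.

P_X ≈ 2240 kg VSS/d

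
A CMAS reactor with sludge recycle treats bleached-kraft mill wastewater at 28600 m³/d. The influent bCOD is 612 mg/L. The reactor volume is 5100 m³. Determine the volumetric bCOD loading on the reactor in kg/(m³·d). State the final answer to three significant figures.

L_v ≈ 3.43 kg bCOD/(m³·d)

Volumetric loading L_v = Q·S₀ / V = 28600 × 612 g/m³ / 5100 m³ = 3432 g/(m³·d) = 3.432 kg bCOD/(m³·d).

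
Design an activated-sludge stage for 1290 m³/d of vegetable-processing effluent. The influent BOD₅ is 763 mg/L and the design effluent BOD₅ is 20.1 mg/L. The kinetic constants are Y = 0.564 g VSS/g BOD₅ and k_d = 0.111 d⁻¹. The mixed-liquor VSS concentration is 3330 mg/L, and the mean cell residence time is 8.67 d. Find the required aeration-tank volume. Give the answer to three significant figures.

V ≈ 717 m³

From the SRT design equation V = Y Q (S₀−S) θ_c / [X (1 + k_d θ_c)] = 0.564 × 1290 × (763 − 20.1) × 8.67 / [3330 × (1 + 0.111 × 8.67)] = 4.69×10^6 / 6535 = 717.1 m³.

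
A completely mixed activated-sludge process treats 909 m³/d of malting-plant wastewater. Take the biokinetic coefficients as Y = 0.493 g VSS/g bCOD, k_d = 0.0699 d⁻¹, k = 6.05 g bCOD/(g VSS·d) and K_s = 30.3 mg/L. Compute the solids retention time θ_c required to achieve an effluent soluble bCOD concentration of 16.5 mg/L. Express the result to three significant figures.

Specific growth rate at S = 16.5 mg/L: μ = YkS/(K_s+S) = 0.493·6.05·16.5/(30.3+16.5) = 1.052 d⁻¹.
θ_c = 1/(μ − k_d) = 1/(1.052 − 0.0699) = 1/0.9817 = 1.019 d.

θ_c ≈ 1.02 d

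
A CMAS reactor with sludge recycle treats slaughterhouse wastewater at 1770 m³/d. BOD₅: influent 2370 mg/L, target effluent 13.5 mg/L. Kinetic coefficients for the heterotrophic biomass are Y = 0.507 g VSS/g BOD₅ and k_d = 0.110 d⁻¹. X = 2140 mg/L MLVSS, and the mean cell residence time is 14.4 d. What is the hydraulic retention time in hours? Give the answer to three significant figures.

τ ≈ 74.7 h

From the SRT design equation V = Y Q (S₀−S) θ_c / [X (1 + k_d θ_c)] = 0.507 × 1770 × (2370 − 13.5) × 14.4 / [2140 × (1 + 0.110 × 14.4)] = 3.05×10^7 / 5530 = 5507 m³.
τ = V/Q = 5507/1770 = 3.111 d, or 74.67 h.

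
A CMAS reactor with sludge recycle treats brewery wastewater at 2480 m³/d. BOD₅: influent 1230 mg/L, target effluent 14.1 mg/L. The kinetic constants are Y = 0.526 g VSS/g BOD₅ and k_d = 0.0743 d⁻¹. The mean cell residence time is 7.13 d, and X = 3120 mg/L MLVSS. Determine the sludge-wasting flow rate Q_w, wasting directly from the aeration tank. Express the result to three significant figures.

Rearranging the biomass balance for a CMAS with decay, V = Y·Q·ΔS·θ_c / [X·(1+k_d θ_c)] = 0.526 × 2480 × (1230 − 14.1) × 7.13 / [3120 × (1 + 0.0743 × 7.13)] = 1.13×10^7 / 4773 = 2369 m³.
For wasting at MLVSS concentration, Q_w = V/θ_c = 2369/7.13 = 332.3 m³/d.

Q_w ≈ 332 m³/d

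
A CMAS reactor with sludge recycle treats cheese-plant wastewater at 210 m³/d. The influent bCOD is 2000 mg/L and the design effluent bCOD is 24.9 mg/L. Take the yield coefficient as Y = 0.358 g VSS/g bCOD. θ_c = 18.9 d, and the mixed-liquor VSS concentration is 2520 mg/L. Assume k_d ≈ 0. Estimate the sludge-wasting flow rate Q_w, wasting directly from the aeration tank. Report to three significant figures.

Biomass mass balance (decay neglected): V·X = Y·Q·(S₀ − S)·θ_c, so V = 0.358 × 210 × (2000 − 24.9) × 18.9 / 2520 = 1114 m³.
For wasting at MLVSS concentration, Q_w = V/θ_c = 1114/18.9 = 58.92 m³/d.

Q_w ≈ 58.9 m³/d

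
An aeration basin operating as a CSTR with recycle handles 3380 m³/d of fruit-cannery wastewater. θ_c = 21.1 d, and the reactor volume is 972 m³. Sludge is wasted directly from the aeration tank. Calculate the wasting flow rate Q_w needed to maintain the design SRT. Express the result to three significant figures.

With mixed-liquor wasting, θ_c = V/Q_w, so Q_w = V/θ_c = 972.0/21.1 = 46.07 m³/d.

Q_w ≈ 46.1 m³/d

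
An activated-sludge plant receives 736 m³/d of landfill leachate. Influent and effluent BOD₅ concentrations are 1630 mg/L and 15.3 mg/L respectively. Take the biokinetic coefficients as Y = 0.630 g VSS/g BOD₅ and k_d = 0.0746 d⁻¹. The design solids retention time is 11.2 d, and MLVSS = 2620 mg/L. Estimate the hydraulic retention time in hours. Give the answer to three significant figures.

From the SRT design equation V = Y Q (S₀−S) θ_c / [X (1 + k_d θ_c)] = 0.630 × 736 × (1630 − 15.3) × 11.2 / [2620 × (1 + 0.0746 × 11.2)] = 8.39×10^6 / 4809 = 1744 m³.
τ = V/Q = 1744/736 = 2.369 d, or 56.86 h.

τ ≈ 56.9 h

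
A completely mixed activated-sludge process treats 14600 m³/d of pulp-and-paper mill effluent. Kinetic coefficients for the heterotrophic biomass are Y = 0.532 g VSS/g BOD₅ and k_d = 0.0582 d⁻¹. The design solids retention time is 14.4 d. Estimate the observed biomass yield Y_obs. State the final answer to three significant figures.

Y_obs ≈ 0.289 g VSS/g BOD₅

Correct the yield for decay: Y_obs = Y/(1 + k_d θ_c) = 0.532 / (1 + 0.0582 × 14.4) = 0.532 / 1.838 = 0.2894.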